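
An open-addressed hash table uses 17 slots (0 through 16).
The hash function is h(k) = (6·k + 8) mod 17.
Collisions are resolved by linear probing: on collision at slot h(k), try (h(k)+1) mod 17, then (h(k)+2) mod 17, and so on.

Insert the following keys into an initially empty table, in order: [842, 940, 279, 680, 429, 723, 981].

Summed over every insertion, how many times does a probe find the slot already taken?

2

Insert 842: h=11, slot 11 empty -> index 11.
Insert 940: h=4, slot 4 empty -> index 4.
Insert 279: h=16, slot 16 empty -> index 16.
Insert 680: h=8, slot 8 empty -> index 8.
Insert 429: h=15, slot 15 empty -> index 15.
Insert 723: h=11, slot 11 occupied -> index 12.
Insert 981: h=12, slot 12 occupied -> index 13.
Table: [∅, ∅, ∅, ∅, 940, ∅, ∅, ∅, 680, ∅, ∅, 842, 723, 981, ∅, 429, 279]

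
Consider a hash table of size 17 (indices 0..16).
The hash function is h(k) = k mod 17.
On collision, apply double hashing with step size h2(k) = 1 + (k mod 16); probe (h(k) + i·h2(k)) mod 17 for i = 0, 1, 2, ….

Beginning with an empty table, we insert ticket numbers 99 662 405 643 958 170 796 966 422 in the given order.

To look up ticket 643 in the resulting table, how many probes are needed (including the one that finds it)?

99: h=14 -> slot 14
662: h=16 -> slot 16
405: h=14, h2=6, probe 14,3 -> slot 3
643: h=14, h2=4, probe 14,1 -> slot 1
958: h=6 -> slot 6
170: h=0 -> slot 0
796: h=14, h2=13, probe 14,10 -> slot 10
966: h=14, h2=7, probe 14,4 -> slot 4
422: h=14, h2=7, probe 14,4,11 -> slot 11
Table: [170, 643, _, 405, 966, _, 958, _, _, _, 796, 422, _, _, 99, _, 662]
Lookup 643: h=14, h2=4, probe 14,1 → found at 1.

2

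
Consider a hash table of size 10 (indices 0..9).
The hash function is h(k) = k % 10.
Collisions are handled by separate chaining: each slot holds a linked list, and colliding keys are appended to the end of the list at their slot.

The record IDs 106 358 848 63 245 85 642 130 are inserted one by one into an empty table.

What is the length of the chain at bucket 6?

1

Insert 106: h=6, bucket 6 empty → new chain.
Insert 358: h=8, bucket 8 empty → new chain.
Insert 848: h=8, bucket 8 nonempty → append to chain.
Insert 63: h=3, bucket 3 empty → new chain.
Insert 245: h=5, bucket 5 empty → new chain.
Insert 85: h=5, bucket 5 nonempty → append to chain.
Insert 642: h=2, bucket 2 empty → new chain.
Insert 130: h=0, bucket 0 empty → new chain.
Final buckets:
0: 130
1: -
2: 642
3: 63
4: -
5: 245 -> 85
6: 106
7: -
8: 358 -> 848
9: -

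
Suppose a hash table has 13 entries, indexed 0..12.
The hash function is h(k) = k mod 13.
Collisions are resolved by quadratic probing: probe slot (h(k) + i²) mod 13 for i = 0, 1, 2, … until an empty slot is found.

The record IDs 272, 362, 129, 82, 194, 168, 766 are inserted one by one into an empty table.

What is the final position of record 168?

272: h=12 → slot 12
362: h=11 → slot 11
129: h=12, probe 12,0 → slot 0
82: h=4 → slot 4
194: h=12, probe 12,0,3 → slot 3
168: h=12, probe 12,0,3,8 → slot 8
766: h=12, probe 12,0,3,8,2 → slot 2
Table: [129, _, 766, 194, 82, _, _, _, 168, _, _, 362, 272]

8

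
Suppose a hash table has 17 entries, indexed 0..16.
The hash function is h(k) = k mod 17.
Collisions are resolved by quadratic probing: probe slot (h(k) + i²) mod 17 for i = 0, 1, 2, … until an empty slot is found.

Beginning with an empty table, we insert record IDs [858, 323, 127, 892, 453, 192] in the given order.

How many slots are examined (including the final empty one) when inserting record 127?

2

858 hashes to 8; slot 8 is free -> place at 8.
323 hashes to 0; slot 0 is free -> place at 0.
127 hashes to 8; 8 taken -> place at 9.
892 hashes to 8; 8,9 taken -> place at 12.
453 hashes to 11; slot 11 is free -> place at 11.
192 hashes to 5; slot 5 is free -> place at 5.
Table: [323, ∅, ∅, ∅, ∅, 192, ∅, ∅, 858, 127, ∅, 453, 892, ∅, ∅, ∅, ∅]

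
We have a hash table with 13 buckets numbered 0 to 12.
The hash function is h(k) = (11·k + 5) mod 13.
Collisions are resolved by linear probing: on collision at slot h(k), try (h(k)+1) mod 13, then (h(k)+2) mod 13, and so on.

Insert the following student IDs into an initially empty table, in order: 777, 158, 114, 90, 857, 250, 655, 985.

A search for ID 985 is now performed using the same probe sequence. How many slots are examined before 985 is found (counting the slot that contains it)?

5

Insert 777: h=11, slot 11 empty => index 11.
Insert 158: h=1, slot 1 empty => index 1.
Insert 114: h=11, slot 11 occupied => index 12.
Insert 90: h=7, slot 7 empty => index 7.
Insert 857: h=7, slot 7 occupied => index 8.
Insert 250: h=12, slot 12 occupied => index 0.
Insert 655: h=8, slot 8 occupied => index 9.
Insert 985: h=11, slots 11,12,0,1 occupied => index 2.
Table: [250, 158, 985, —, —, —, —, 90, 857, 655, —, 777, 114]
Lookup 985: h=11, probe 11,12,0,1,2 → found at 2.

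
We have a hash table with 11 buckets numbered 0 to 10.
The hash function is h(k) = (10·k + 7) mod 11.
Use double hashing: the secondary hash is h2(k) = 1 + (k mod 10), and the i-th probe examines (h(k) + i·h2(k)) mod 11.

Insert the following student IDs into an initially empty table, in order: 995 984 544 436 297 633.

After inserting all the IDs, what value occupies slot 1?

995 hashes to 2; slot 2 is free => place at 2.
984 hashes to 2, h2=5; 2 taken => place at 7.
544 hashes to 2, h2=5; 2,7 taken => place at 1.
436 hashes to 0; slot 0 is free => place at 0.
297 hashes to 7, h2=8; 7 taken => place at 4.
633 hashes to 1, h2=4; 1 taken => place at 5.
Table: [436, 544, 995, -, 297, 633, -, 984, -, -, -]

544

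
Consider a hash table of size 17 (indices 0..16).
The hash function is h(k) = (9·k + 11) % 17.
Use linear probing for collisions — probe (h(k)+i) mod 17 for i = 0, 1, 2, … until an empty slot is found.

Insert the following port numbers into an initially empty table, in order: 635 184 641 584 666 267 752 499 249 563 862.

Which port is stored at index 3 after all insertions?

635 hashes to 14; slot 14 is free -> place at 14.
184 hashes to 1; slot 1 is free -> place at 1.
641 hashes to 0; slot 0 is free -> place at 0.
584 hashes to 14; 14 taken -> place at 15.
666 hashes to 4; slot 4 is free -> place at 4.
267 hashes to 0; 0,1 taken -> place at 2.
752 hashes to 13; slot 13 is free -> place at 13.
499 hashes to 14; 14,15 taken -> place at 16.
249 hashes to 8; slot 8 is free -> place at 8.
563 hashes to 12; slot 12 is free -> place at 12.
862 hashes to 0; 0,1,2 taken -> place at 3.
Table: [641, 184, 267, 862, 666, -, -, -, 249, -, -, -, 563, 752, 635, 584, 499]

862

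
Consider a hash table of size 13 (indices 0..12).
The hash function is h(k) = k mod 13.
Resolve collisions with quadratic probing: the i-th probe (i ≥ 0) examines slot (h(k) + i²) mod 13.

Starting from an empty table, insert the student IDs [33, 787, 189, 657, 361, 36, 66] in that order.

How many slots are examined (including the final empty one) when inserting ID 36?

Insert 33: h=7, slot 7 empty → index 7.
Insert 787: h=7, slot 7 occupied → index 8.
Insert 189: h=7, slots 7,8 occupied → index 11.
Insert 657: h=7, slots 7,8,11 occupied → index 3.
Insert 361: h=10, slot 10 empty → index 10.
Insert 36: h=10, slots 10,11 occupied → index 1.
Insert 66: h=1, slot 1 occupied → index 2.
Table: [—, 36, 66, 657, —, —, —, 33, 787, —, 361, 189, —]

3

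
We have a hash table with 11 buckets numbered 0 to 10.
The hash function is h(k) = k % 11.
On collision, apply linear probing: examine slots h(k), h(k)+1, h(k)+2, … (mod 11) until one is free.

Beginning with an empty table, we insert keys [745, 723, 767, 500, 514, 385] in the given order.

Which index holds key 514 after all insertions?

0

745 hashes to 8; slot 8 is free -> place at 8.
723 hashes to 8; 8 taken -> place at 9.
767 hashes to 8; 8,9 taken -> place at 10.
500 hashes to 5; slot 5 is free -> place at 5.
514 hashes to 8; 8,9,10 taken -> place at 0.
385 hashes to 0; 0 taken -> place at 1.
Table: [514, 385, -, -, -, 500, -, -, 745, 723, 767]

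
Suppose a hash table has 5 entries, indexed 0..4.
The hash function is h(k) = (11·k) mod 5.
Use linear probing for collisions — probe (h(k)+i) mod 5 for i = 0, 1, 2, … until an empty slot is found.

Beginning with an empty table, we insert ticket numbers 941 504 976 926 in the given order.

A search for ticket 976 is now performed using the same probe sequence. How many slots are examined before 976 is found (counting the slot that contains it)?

941: h=1 → slot 1
504: h=4 → slot 4
976: h=1, probe 1,2 → slot 2
926: h=1, probe 1,2,3 → slot 3
Table: [—, 941, 976, 926, 504]
Lookup 976: h=1, probe 1,2 → found at 2.

2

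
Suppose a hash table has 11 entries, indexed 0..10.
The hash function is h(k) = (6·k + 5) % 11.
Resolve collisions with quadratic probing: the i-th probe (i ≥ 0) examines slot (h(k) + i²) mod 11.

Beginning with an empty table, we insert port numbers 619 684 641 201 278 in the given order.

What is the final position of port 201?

5

619: h=1 -> slot 1
684: h=6 -> slot 6
641: h=1, probe 1,2 -> slot 2
201: h=1, probe 1,2,5 -> slot 5
278: h=1, probe 1,2,5,10 -> slot 10
Table: [-, 619, 641, -, -, 201, 684, -, -, -, 278]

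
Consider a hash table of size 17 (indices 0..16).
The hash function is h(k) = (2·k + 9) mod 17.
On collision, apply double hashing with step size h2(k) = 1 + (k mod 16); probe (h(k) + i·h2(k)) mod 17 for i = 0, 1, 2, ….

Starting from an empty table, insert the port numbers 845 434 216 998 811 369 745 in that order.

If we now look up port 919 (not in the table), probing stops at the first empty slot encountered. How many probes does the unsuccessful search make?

2

Insert 845: h=16, slot 16 empty -> index 16.
Insert 434: h=10, slot 10 empty -> index 10.
Insert 216: h=16, h2=9, slot 16 occupied -> index 8.
Insert 998: h=16, h2=7, slot 16 occupied -> index 6.
Insert 811: h=16, h2=12, slot 16 occupied -> index 11.
Insert 369: h=16, h2=2, slot 16 occupied -> index 1.
Insert 745: h=3, slot 3 empty -> index 3.
Table: [_, 369, _, 745, _, _, 998, _, 216, _, 434, 811, _, _, _, _, 845]
Lookup 919: h=11, h2=8, probe 11,2 → slot 2 empty, not found.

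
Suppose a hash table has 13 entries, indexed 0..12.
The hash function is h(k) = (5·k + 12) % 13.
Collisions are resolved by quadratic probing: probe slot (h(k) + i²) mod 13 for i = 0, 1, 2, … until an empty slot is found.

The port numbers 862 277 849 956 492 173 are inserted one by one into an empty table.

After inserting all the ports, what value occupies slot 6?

862 hashes to 6; slot 6 is free -> place at 6.
277 hashes to 6; 6 taken -> place at 7.
849 hashes to 6; 6,7 taken -> place at 10.
956 hashes to 8; slot 8 is free -> place at 8.
492 hashes to 2; slot 2 is free -> place at 2.
173 hashes to 6; 6,7,10,2 taken -> place at 9.
Table: [∅, ∅, 492, ∅, ∅, ∅, 862, 277, 956, 173, 849, ∅, ∅]

862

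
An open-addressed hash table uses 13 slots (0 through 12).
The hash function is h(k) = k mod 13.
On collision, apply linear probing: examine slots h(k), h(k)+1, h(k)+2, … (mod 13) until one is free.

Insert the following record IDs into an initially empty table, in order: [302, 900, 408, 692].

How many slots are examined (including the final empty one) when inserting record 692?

302: h=3 => slot 3
900: h=3, probe 3,4 => slot 4
408: h=5 => slot 5
692: h=3, probe 3,4,5,6 => slot 6
Table: [-, -, -, 302, 900, 408, 692, -, -, -, -, -, -]

4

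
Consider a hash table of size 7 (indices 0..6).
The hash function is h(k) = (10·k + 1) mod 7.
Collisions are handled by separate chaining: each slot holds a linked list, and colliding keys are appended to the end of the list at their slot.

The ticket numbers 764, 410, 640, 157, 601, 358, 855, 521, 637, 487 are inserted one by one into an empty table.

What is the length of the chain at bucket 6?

2

764 -> bucket 4
410 -> bucket 6
640 -> bucket 3
157 -> bucket 3 (collision)
601 -> bucket 5
358 -> bucket 4 (collision)
855 -> bucket 4 (collision)
521 -> bucket 3 (collision)
637 -> bucket 1
487 -> bucket 6 (collision)
Final buckets:
0: ∅
1: 637
2: ∅
3: 640 -> 157 -> 521
4: 764 -> 358 -> 855
5: 601
6: 410 -> 487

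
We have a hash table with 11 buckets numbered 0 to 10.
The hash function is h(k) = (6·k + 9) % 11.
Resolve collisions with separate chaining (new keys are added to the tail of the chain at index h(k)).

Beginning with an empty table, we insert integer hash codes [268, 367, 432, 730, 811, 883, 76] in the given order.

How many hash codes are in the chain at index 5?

Insert 268: h=0, bucket 0 empty → new chain.
Insert 367: h=0, bucket 0 nonempty → append to chain.
Insert 432: h=5, bucket 5 empty → new chain.
Insert 730: h=0, bucket 0 nonempty → append to chain.
Insert 811: h=2, bucket 2 empty → new chain.
Insert 883: h=5, bucket 5 nonempty → append to chain.
Insert 76: h=3, bucket 3 empty → new chain.
Final buckets:
0: 268 -> 367 -> 730
1: .
2: 811
3: 76
4: .
5: 432 -> 883
6: .
7: .
8: .
9: .
10: .

2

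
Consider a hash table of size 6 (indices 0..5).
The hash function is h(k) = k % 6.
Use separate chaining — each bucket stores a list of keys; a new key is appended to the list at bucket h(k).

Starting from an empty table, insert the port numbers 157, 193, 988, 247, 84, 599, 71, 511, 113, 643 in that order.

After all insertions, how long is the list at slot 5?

3

Insert 157: h=1, bucket 1 empty -> new chain.
Insert 193: h=1, bucket 1 nonempty -> append to chain.
Insert 988: h=4, bucket 4 empty -> new chain.
Insert 247: h=1, bucket 1 nonempty -> append to chain.
Insert 84: h=0, bucket 0 empty -> new chain.
Insert 599: h=5, bucket 5 empty -> new chain.
Insert 71: h=5, bucket 5 nonempty -> append to chain.
Insert 511: h=1, bucket 1 nonempty -> append to chain.
Insert 113: h=5, bucket 5 nonempty -> append to chain.
Insert 643: h=1, bucket 1 nonempty -> append to chain.
Final buckets:
0: 84
1: 157 -> 193 -> 247 -> 511 -> 643
2: —
3: —
4: 988
5: 599 -> 71 -> 113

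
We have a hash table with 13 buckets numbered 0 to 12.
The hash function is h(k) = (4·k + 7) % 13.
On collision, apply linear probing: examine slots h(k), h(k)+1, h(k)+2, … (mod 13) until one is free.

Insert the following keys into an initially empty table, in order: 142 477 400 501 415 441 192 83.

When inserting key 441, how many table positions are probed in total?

4

142 hashes to 3; slot 3 is free -> place at 3.
477 hashes to 4; slot 4 is free -> place at 4.
400 hashes to 8; slot 8 is free -> place at 8.
501 hashes to 9; slot 9 is free -> place at 9.
415 hashes to 3; 3,4 taken -> place at 5.
441 hashes to 3; 3,4,5 taken -> place at 6.
192 hashes to 8; 8,9 taken -> place at 10.
83 hashes to 1; slot 1 is free -> place at 1.
Table: [-, 83, -, 142, 477, 415, 441, -, 400, 501, 192, -, -]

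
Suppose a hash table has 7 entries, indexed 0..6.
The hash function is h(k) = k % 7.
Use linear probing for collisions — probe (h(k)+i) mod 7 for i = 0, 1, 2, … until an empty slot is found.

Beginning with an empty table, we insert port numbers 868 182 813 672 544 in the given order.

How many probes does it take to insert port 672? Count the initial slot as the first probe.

868 hashes to 0; slot 0 is free -> place at 0.
182 hashes to 0; 0 taken -> place at 1.
813 hashes to 1; 1 taken -> place at 2.
672 hashes to 0; 0,1,2 taken -> place at 3.
544 hashes to 5; slot 5 is free -> place at 5.
Table: [868, 182, 813, 672, -, 544, -]

4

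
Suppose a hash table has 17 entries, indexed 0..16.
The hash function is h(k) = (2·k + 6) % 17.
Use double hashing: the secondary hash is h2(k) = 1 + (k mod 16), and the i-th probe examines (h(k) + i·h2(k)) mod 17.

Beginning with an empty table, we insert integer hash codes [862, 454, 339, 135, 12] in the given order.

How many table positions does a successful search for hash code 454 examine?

862 hashes to 13; slot 13 is free → place at 13.
454 hashes to 13, h2=7; 13 taken → place at 3.
339 hashes to 4; slot 4 is free → place at 4.
135 hashes to 4, h2=8; 4 taken → place at 12.
12 hashes to 13, h2=13; 13 taken → place at 9.
Table: [∅, ∅, ∅, 454, 339, ∅, ∅, ∅, ∅, 12, ∅, ∅, 135, 862, ∅, ∅, ∅]
Lookup 454: h=13, h2=7, probe 13,3 → found at 3.

2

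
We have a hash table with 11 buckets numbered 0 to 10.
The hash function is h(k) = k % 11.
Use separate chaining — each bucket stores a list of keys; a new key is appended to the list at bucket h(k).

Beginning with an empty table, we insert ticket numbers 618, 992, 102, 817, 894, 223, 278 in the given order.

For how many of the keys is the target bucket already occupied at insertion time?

5

Insert 618: h=2, bucket 2 empty -> new chain.
Insert 992: h=2, bucket 2 nonempty -> append to chain.
Insert 102: h=3, bucket 3 empty -> new chain.
Insert 817: h=3, bucket 3 nonempty -> append to chain.
Insert 894: h=3, bucket 3 nonempty -> append to chain.
Insert 223: h=3, bucket 3 nonempty -> append to chain.
Insert 278: h=3, bucket 3 nonempty -> append to chain.
Final buckets:
0: -
1: -
2: 618 -> 992
3: 102 -> 817 -> 894 -> 223 -> 278
4: -
5: -
6: -
7: -
8: -
9: -
10: -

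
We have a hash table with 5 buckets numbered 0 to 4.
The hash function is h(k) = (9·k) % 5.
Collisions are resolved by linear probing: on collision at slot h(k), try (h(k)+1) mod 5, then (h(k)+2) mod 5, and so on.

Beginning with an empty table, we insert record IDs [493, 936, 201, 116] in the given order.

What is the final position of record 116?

1

Insert 493: h=2, slot 2 empty -> index 2.
Insert 936: h=4, slot 4 empty -> index 4.
Insert 201: h=4, slot 4 occupied -> index 0.
Insert 116: h=4, slots 4,0 occupied -> index 1.
Table: [201, 116, 493, ., 936]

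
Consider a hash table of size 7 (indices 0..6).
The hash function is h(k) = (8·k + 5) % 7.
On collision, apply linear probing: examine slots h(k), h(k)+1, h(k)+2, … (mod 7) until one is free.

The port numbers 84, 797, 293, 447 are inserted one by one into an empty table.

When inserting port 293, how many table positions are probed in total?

84: h=5 => slot 5
797: h=4 => slot 4
293: h=4, probe 4,5,6 => slot 6
447: h=4, probe 4,5,6,0 => slot 0
Table: [447, —, —, —, 797, 84, 293]

3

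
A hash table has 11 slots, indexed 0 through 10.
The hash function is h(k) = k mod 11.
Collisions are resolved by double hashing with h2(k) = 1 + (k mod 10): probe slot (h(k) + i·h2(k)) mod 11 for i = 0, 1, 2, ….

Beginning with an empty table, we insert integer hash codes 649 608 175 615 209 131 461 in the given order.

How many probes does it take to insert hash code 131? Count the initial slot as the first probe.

2

649: h=0 → slot 0
608: h=3 → slot 3
175: h=10 → slot 10
615: h=10, h2=6, probe 10,5 → slot 5
209: h=0, h2=10, probe 0,10,9 → slot 9
131: h=10, h2=2, probe 10,1 → slot 1
461: h=10, h2=2, probe 10,1,3,5,7 → slot 7
Table: [649, 131, _, 608, _, 615, _, 461, _, 209, 175]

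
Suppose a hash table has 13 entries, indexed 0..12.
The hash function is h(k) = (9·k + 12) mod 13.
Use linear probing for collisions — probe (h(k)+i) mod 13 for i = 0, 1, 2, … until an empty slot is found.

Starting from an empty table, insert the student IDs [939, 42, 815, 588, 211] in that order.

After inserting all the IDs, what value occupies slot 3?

939 hashes to 0; slot 0 is free => place at 0.
42 hashes to 0; 0 taken => place at 1.
815 hashes to 2; slot 2 is free => place at 2.
588 hashes to 0; 0,1,2 taken => place at 3.
211 hashes to 0; 0,1,2,3 taken => place at 4.
Table: [939, 42, 815, 588, 211, —, —, —, —, —, —, —, —]

588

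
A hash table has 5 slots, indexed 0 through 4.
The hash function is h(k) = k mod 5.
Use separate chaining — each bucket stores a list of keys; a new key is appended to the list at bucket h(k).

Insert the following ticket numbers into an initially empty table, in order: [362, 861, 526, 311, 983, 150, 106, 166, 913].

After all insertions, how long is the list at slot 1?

Insert 362: h=2, bucket 2 empty → new chain.
Insert 861: h=1, bucket 1 empty → new chain.
Insert 526: h=1, bucket 1 nonempty → append to chain.
Insert 311: h=1, bucket 1 nonempty → append to chain.
Insert 983: h=3, bucket 3 empty → new chain.
Insert 150: h=0, bucket 0 empty → new chain.
Insert 106: h=1, bucket 1 nonempty → append to chain.
Insert 166: h=1, bucket 1 nonempty → append to chain.
Insert 913: h=3, bucket 3 nonempty → append to chain.
Final buckets:
0: 150
1: 861 -> 526 -> 311 -> 106 -> 166
2: 362
3: 983 -> 913
4: _

5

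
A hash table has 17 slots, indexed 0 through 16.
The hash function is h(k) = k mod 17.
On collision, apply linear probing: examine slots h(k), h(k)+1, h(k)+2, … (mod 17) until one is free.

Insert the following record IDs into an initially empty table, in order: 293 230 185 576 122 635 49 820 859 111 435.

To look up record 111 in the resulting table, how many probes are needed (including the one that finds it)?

293: h=4 => slot 4
230: h=9 => slot 9
185: h=15 => slot 15
576: h=15, probe 15,16 => slot 16
122: h=3 => slot 3
635: h=6 => slot 6
49: h=15, probe 15,16,0 => slot 0
820: h=4, probe 4,5 => slot 5
859: h=9, probe 9,10 => slot 10
111: h=9, probe 9,10,11 => slot 11
435: h=10, probe 10,11,12 => slot 12
Table: [49, -, -, 122, 293, 820, 635, -, -, 230, 859, 111, 435, -, -, 185, 576]
Lookup 111: h=9, probe 9,10,11 → found at 11.

3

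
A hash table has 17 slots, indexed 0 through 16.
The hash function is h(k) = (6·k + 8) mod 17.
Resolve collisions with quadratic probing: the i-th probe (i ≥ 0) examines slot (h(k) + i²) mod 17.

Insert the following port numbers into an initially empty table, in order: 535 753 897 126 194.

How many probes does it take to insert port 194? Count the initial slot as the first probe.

2

535 hashes to 5; slot 5 is free => place at 5.
753 hashes to 4; slot 4 is free => place at 4.
897 hashes to 1; slot 1 is free => place at 1.
126 hashes to 16; slot 16 is free => place at 16.
194 hashes to 16; 16 taken => place at 0.
Table: [194, 897, ., ., 753, 535, ., ., ., ., ., ., ., ., ., ., 126]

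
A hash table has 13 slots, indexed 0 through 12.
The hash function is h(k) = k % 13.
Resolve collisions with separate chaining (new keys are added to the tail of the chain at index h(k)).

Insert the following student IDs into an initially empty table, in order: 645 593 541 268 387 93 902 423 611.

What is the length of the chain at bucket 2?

645 → bucket 8
593 → bucket 8 (collision)
541 → bucket 8 (collision)
268 → bucket 8 (collision)
387 → bucket 10
93 → bucket 2
902 → bucket 5
423 → bucket 7
611 → bucket 0
Final buckets:
0: 611
1: .
2: 93
3: .
4: .
5: 902
6: .
7: 423
8: 645 -> 593 -> 541 -> 268
9: .
10: 387
11: .
12: .

1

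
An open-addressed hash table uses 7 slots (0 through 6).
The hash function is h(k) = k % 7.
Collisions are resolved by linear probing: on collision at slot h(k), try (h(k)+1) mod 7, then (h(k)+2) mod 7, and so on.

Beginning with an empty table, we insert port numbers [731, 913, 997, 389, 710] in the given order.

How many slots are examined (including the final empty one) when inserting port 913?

2

731: h=3 → slot 3
913: h=3, probe 3,4 → slot 4
997: h=3, probe 3,4,5 → slot 5
389: h=4, probe 4,5,6 → slot 6
710: h=3, probe 3,4,5,6,0 → slot 0
Table: [710, ∅, ∅, 731, 913, 997, 389]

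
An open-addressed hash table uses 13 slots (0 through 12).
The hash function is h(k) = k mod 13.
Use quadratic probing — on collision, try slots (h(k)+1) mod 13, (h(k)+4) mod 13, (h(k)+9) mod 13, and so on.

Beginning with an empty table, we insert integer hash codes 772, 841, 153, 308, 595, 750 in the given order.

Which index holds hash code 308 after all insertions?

0

Insert 772: h=5, slot 5 empty => index 5.
Insert 841: h=9, slot 9 empty => index 9.
Insert 153: h=10, slot 10 empty => index 10.
Insert 308: h=9, slots 9,10 occupied => index 0.
Insert 595: h=10, slot 10 occupied => index 11.
Insert 750: h=9, slots 9,10,0,5 occupied => index 12.
Table: [308, ., ., ., ., 772, ., ., ., 841, 153, 595, 750]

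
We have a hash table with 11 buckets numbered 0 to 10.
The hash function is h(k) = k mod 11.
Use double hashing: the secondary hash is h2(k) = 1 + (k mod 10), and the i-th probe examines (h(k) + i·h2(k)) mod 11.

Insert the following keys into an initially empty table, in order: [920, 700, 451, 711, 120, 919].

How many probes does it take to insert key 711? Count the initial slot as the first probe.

920: h=7 → slot 7
700: h=7, h2=1, probe 7,8 → slot 8
451: h=0 → slot 0
711: h=7, h2=2, probe 7,9 → slot 9
120: h=10 → slot 10
919: h=6 → slot 6
Table: [451, ∅, ∅, ∅, ∅, ∅, 919, 920, 700, 711, 120]

2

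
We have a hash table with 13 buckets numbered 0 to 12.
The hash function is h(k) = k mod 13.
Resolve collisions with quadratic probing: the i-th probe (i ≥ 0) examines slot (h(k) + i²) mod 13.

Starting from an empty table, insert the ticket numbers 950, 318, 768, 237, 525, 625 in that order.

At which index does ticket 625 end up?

Insert 950: h=1, slot 1 empty -> index 1.
Insert 318: h=6, slot 6 empty -> index 6.
Insert 768: h=1, slot 1 occupied -> index 2.
Insert 237: h=3, slot 3 empty -> index 3.
Insert 525: h=5, slot 5 empty -> index 5.
Insert 625: h=1, slots 1,2,5 occupied -> index 10.
Table: [-, 950, 768, 237, -, 525, 318, -, -, -, 625, -, -]

10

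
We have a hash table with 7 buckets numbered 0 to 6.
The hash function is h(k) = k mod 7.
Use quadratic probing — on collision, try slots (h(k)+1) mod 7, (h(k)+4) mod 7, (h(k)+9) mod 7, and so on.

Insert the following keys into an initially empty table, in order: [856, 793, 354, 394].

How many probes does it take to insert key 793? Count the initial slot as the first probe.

2

856: h=2 → slot 2
793: h=2, probe 2,3 → slot 3
354: h=4 → slot 4
394: h=2, probe 2,3,6 → slot 6
Table: [., ., 856, 793, 354, ., 394]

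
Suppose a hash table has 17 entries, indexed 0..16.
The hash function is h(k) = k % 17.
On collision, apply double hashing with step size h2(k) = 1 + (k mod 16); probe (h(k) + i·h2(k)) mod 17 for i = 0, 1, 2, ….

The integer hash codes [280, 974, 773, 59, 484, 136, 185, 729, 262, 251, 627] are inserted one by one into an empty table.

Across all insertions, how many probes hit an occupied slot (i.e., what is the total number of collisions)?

10

280 hashes to 8; slot 8 is free => place at 8.
974 hashes to 5; slot 5 is free => place at 5.
773 hashes to 8, h2=6; 8 taken => place at 14.
59 hashes to 8, h2=12; 8 taken => place at 3.
484 hashes to 8, h2=5; 8 taken => place at 13.
136 hashes to 0; slot 0 is free => place at 0.
185 hashes to 15; slot 15 is free => place at 15.
729 hashes to 15, h2=10; 15,8 taken => place at 1.
262 hashes to 7; slot 7 is free => place at 7.
251 hashes to 13, h2=12; 13,8,3,15 taken => place at 10.
627 hashes to 15, h2=4; 15 taken => place at 2.
Table: [136, 729, 627, 59, -, 974, -, 262, 280, -, 251, -, -, 484, 773, 185, -]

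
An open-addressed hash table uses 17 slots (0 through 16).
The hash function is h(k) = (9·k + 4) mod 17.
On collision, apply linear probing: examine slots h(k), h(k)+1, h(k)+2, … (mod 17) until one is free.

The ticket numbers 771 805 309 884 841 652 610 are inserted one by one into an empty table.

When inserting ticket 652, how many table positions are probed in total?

4

771 hashes to 7; slot 7 is free -> place at 7.
805 hashes to 7; 7 taken -> place at 8.
309 hashes to 14; slot 14 is free -> place at 14.
884 hashes to 4; slot 4 is free -> place at 4.
841 hashes to 8; 8 taken -> place at 9.
652 hashes to 7; 7,8,9 taken -> place at 10.
610 hashes to 3; slot 3 is free -> place at 3.
Table: [_, _, _, 610, 884, _, _, 771, 805, 841, 652, _, _, _, 309, _, _]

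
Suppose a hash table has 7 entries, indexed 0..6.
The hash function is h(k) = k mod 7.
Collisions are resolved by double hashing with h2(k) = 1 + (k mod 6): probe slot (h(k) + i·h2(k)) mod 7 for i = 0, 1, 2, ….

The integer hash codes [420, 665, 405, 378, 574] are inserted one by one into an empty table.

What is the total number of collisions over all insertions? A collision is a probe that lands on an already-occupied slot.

420 hashes to 0; slot 0 is free → place at 0.
665 hashes to 0, h2=6; 0 taken → place at 6.
405 hashes to 6, h2=4; 6 taken → place at 3.
378 hashes to 0, h2=1; 0 taken → place at 1.
574 hashes to 0, h2=5; 0 taken → place at 5.
Table: [420, 378, ∅, 405, ∅, 574, 665]

4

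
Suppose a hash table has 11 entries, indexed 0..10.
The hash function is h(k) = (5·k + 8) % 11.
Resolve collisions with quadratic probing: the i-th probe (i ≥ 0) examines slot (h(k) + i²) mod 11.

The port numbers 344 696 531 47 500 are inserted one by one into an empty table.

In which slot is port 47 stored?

344 hashes to 1; slot 1 is free -> place at 1.
696 hashes to 1; 1 taken -> place at 2.
531 hashes to 1; 1,2 taken -> place at 5.
47 hashes to 1; 1,2,5 taken -> place at 10.
500 hashes to 0; slot 0 is free -> place at 0.
Table: [500, 344, 696, ., ., 531, ., ., ., ., 47]

10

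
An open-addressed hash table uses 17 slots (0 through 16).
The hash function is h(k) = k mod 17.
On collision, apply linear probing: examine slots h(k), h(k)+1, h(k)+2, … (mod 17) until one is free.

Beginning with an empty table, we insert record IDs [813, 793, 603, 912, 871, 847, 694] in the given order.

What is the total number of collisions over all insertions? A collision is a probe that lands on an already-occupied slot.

4

813: h=14 → slot 14
793: h=11 → slot 11
603: h=8 → slot 8
912: h=11, probe 11,12 → slot 12
871: h=4 → slot 4
847: h=14, probe 14,15 → slot 15
694: h=14, probe 14,15,16 → slot 16
Table: [-, -, -, -, 871, -, -, -, 603, -, -, 793, 912, -, 813, 847, 694]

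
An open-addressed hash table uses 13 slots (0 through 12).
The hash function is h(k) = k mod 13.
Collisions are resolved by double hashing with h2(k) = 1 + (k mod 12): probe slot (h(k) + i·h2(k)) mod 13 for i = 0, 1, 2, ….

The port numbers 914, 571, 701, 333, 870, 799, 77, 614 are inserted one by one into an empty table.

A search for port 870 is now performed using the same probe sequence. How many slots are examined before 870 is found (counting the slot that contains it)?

Insert 914: h=4, slot 4 empty → index 4.
Insert 571: h=12, slot 12 empty → index 12.
Insert 701: h=12, h2=6, slot 12 occupied → index 5.
Insert 333: h=8, slot 8 empty → index 8.
Insert 870: h=12, h2=7, slot 12 occupied → index 6.
Insert 799: h=6, h2=8, slot 6 occupied → index 1.
Insert 77: h=12, h2=6, slots 12,5 occupied → index 11.
Insert 614: h=3, slot 3 empty → index 3.
Table: [_, 799, _, 614, 914, 701, 870, _, 333, _, _, 77, 571]
Lookup 870: h=12, h2=7, probe 12,6 → found at 6.

2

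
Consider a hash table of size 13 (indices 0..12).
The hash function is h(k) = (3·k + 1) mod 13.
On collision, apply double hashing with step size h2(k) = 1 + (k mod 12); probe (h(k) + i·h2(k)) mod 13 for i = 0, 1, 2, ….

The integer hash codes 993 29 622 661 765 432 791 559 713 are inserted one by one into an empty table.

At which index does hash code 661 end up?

993 hashes to 3; slot 3 is free → place at 3.
29 hashes to 10; slot 10 is free → place at 10.
622 hashes to 8; slot 8 is free → place at 8.
661 hashes to 8, h2=2; 8,10 taken → place at 12.
765 hashes to 8, h2=10; 8 taken → place at 5.
432 hashes to 10, h2=1; 10 taken → place at 11.
791 hashes to 8, h2=12; 8 taken → place at 7.
559 hashes to 1; slot 1 is free → place at 1.
713 hashes to 8, h2=6; 8,1,7 taken → place at 0.
Table: [713, 559, _, 993, _, 765, _, 791, 622, _, 29, 432, 661]

12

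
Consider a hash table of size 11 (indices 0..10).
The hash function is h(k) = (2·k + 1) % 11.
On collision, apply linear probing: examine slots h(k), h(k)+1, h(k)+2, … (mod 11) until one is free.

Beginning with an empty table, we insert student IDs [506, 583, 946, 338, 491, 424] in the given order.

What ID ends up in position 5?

Insert 506: h=1, slot 1 empty => index 1.
Insert 583: h=1, slot 1 occupied => index 2.
Insert 946: h=1, slots 1,2 occupied => index 3.
Insert 338: h=6, slot 6 empty => index 6.
Insert 491: h=4, slot 4 empty => index 4.
Insert 424: h=2, slots 2,3,4 occupied => index 5.
Table: [∅, 506, 583, 946, 491, 424, 338, ∅, ∅, ∅, ∅]

424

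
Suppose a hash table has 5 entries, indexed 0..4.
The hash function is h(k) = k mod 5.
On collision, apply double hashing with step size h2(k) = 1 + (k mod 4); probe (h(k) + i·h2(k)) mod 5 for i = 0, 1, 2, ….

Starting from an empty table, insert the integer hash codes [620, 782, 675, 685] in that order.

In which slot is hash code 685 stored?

620: h=0 => slot 0
782: h=2 => slot 2
675: h=0, h2=4, probe 0,4 => slot 4
685: h=0, h2=2, probe 0,2,4,1 => slot 1
Table: [620, 685, 782, -, 675]

1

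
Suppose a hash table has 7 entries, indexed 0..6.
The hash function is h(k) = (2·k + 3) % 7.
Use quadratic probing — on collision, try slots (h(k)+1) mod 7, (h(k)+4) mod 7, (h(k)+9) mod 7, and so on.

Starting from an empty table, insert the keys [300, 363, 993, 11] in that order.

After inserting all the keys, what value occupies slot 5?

993

Insert 300: h=1, slot 1 empty => index 1.
Insert 363: h=1, slot 1 occupied => index 2.
Insert 993: h=1, slots 1,2 occupied => index 5.
Insert 11: h=4, slot 4 empty => index 4.
Table: [-, 300, 363, -, 11, 993, -]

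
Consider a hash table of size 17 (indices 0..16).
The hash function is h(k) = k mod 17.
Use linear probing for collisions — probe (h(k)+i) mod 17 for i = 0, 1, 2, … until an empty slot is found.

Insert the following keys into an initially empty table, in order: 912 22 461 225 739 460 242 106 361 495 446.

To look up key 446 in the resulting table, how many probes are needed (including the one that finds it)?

7

912 hashes to 11; slot 11 is free -> place at 11.
22 hashes to 5; slot 5 is free -> place at 5.
461 hashes to 2; slot 2 is free -> place at 2.
225 hashes to 4; slot 4 is free -> place at 4.
739 hashes to 8; slot 8 is free -> place at 8.
460 hashes to 1; slot 1 is free -> place at 1.
242 hashes to 4; 4,5 taken -> place at 6.
106 hashes to 4; 4,5,6 taken -> place at 7.
361 hashes to 4; 4,5,6,7,8 taken -> place at 9.
495 hashes to 2; 2 taken -> place at 3.
446 hashes to 4; 4,5,6,7,8,9 taken -> place at 10.
Table: [∅, 460, 461, 495, 225, 22, 242, 106, 739, 361, 446, 912, ∅, ∅, ∅, ∅, ∅]
Lookup 446: h=4, probe 4,5,6,7,8,9,10 → found at 10.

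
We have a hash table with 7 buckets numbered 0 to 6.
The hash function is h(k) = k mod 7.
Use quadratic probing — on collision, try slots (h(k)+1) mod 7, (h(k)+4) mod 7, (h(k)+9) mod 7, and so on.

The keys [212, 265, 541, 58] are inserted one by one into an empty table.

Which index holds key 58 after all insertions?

Insert 212: h=2, slot 2 empty → index 2.
Insert 265: h=6, slot 6 empty → index 6.
Insert 541: h=2, slot 2 occupied → index 3.
Insert 58: h=2, slots 2,3,6 occupied → index 4.
Table: [-, -, 212, 541, 58, -, 265]

4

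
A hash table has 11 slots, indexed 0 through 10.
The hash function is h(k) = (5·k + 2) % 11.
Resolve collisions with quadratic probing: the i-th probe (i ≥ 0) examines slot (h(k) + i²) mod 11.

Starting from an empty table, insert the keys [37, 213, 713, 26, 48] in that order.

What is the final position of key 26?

37 hashes to 0; slot 0 is free → place at 0.
213 hashes to 0; 0 taken → place at 1.
713 hashes to 3; slot 3 is free → place at 3.
26 hashes to 0; 0,1 taken → place at 4.
48 hashes to 0; 0,1,4 taken → place at 9.
Table: [37, 213, _, 713, 26, _, _, _, _, 48, _]

4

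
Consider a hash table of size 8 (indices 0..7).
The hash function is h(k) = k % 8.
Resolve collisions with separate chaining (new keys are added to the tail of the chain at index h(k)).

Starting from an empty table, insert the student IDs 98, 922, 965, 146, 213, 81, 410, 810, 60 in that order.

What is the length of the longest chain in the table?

Insert 98: h=2, bucket 2 empty -> new chain.
Insert 922: h=2, bucket 2 nonempty -> append to chain.
Insert 965: h=5, bucket 5 empty -> new chain.
Insert 146: h=2, bucket 2 nonempty -> append to chain.
Insert 213: h=5, bucket 5 nonempty -> append to chain.
Insert 81: h=1, bucket 1 empty -> new chain.
Insert 410: h=2, bucket 2 nonempty -> append to chain.
Insert 810: h=2, bucket 2 nonempty -> append to chain.
Insert 60: h=4, bucket 4 empty -> new chain.
Final buckets:
0: _
1: 81
2: 98 -> 922 -> 146 -> 410 -> 810
3: _
4: 60
5: 965 -> 213
6: _
7: _

5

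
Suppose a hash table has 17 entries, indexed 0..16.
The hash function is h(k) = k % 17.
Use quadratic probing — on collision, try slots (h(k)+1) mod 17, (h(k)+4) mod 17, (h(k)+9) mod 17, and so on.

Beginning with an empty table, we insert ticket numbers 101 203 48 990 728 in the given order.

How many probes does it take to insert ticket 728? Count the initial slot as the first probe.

2

101: h=16 → slot 16
203: h=16, probe 16,0 → slot 0
48: h=14 → slot 14
990: h=4 → slot 4
728: h=14, probe 14,15 → slot 15
Table: [203, _, _, _, 990, _, _, _, _, _, _, _, _, _, 48, 728, 101]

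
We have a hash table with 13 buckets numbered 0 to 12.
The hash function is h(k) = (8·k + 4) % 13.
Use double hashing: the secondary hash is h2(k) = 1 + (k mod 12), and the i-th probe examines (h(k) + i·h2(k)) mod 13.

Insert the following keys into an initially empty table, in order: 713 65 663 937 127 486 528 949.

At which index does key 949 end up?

10

713: h=1 → slot 1
65: h=4 → slot 4
663: h=4, h2=4, probe 4,8 → slot 8
937: h=12 → slot 12
127: h=6 → slot 6
486: h=5 → slot 5
528: h=3 → slot 3
949: h=4, h2=2, probe 4,6,8,10 → slot 10
Table: [-, 713, -, 528, 65, 486, 127, -, 663, -, 949, -, 937]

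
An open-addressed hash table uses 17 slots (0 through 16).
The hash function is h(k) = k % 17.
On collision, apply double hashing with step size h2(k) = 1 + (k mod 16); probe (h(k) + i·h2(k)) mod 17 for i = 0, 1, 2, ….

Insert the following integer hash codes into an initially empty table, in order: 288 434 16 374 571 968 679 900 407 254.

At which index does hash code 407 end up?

288: h=16 => slot 16
434: h=9 => slot 9
16: h=16, h2=1, probe 16,0 => slot 0
374: h=0, h2=7, probe 0,7 => slot 7
571: h=10 => slot 10
968: h=16, h2=9, probe 16,8 => slot 8
679: h=16, h2=8, probe 16,7,15 => slot 15
900: h=16, h2=5, probe 16,4 => slot 4
407: h=16, h2=8, probe 16,7,15,6 => slot 6
254: h=16, h2=15, probe 16,14 => slot 14
Table: [16, -, -, -, 900, -, 407, 374, 968, 434, 571, -, -, -, 254, 679, 288]

6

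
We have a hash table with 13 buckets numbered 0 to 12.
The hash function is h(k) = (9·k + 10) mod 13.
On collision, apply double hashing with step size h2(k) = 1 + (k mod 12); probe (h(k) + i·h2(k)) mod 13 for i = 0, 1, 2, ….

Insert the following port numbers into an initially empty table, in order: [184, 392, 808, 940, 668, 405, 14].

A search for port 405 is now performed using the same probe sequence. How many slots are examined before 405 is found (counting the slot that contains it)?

Insert 184: h=2, slot 2 empty => index 2.
Insert 392: h=2, h2=9, slot 2 occupied => index 11.
Insert 808: h=2, h2=5, slot 2 occupied => index 7.
Insert 940: h=7, h2=5, slot 7 occupied => index 12.
Insert 668: h=3, slot 3 empty => index 3.
Insert 405: h=2, h2=10, slots 2,12 occupied => index 9.
Insert 14: h=6, slot 6 empty => index 6.
Table: [—, —, 184, 668, —, —, 14, 808, —, 405, —, 392, 940]
Lookup 405: h=2, h2=10, probe 2,12,9 → found at 9.

3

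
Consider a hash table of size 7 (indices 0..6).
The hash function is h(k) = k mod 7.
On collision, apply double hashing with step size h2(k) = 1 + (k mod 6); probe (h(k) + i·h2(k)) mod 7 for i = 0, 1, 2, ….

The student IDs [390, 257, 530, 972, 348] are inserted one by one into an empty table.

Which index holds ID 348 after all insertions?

Insert 390: h=5, slot 5 empty -> index 5.
Insert 257: h=5, h2=6, slot 5 occupied -> index 4.
Insert 530: h=5, h2=3, slot 5 occupied -> index 1.
Insert 972: h=6, slot 6 empty -> index 6.
Insert 348: h=5, h2=1, slots 5,6 occupied -> index 0.
Table: [348, 530, ∅, ∅, 257, 390, 972]

0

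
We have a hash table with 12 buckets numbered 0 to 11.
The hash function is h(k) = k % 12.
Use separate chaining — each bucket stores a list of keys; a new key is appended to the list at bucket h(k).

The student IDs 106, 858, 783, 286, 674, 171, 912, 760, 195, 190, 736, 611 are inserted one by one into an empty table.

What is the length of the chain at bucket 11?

Insert 106: h=10, bucket 10 empty → new chain.
Insert 858: h=6, bucket 6 empty → new chain.
Insert 783: h=3, bucket 3 empty → new chain.
Insert 286: h=10, bucket 10 nonempty → append to chain.
Insert 674: h=2, bucket 2 empty → new chain.
Insert 171: h=3, bucket 3 nonempty → append to chain.
Insert 912: h=0, bucket 0 empty → new chain.
Insert 760: h=4, bucket 4 empty → new chain.
Insert 195: h=3, bucket 3 nonempty → append to chain.
Insert 190: h=10, bucket 10 nonempty → append to chain.
Insert 736: h=4, bucket 4 nonempty → append to chain.
Insert 611: h=11, bucket 11 empty → new chain.
Final buckets:
0: 912
1: .
2: 674
3: 783 -> 171 -> 195
4: 760 -> 736
5: .
6: 858
7: .
8: .
9: .
10: 106 -> 286 -> 190
11: 611

1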